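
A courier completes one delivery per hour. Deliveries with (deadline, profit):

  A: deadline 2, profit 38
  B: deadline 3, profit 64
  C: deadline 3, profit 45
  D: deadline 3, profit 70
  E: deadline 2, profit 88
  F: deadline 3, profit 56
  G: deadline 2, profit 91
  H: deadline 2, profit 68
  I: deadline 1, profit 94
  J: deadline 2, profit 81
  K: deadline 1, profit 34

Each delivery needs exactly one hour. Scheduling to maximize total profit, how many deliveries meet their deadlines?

Sort by profit descending; place each in the latest free slot ≤ its deadline.
By profit: I(d1,94), G(d2,91), E(d2,88), J(d2,81), D(d3,70), H(d2,68), B(d3,64), F(d3,56), C(d3,45), A(d2,38), K(d1,34)
I→slot 1; G→slot 2; E skipped; J skipped; D→slot 3; H skipped; B skipped; F skipped; C skipped; A skipped; K skipped.
3 of 11 scheduled.

3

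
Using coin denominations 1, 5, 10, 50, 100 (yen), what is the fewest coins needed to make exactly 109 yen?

6

Greedy: take as many of the largest coin as possible, then repeat with the remainder.
109 = 1×100 + 1×5 + 4×1
Total coins = 1 + 1 + 4 = 6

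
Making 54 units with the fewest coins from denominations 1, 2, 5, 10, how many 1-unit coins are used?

Use the largest denomination that fits, subtract, and repeat.
54 − 5×10→4 − 2×2→0
Count of 1: 0

0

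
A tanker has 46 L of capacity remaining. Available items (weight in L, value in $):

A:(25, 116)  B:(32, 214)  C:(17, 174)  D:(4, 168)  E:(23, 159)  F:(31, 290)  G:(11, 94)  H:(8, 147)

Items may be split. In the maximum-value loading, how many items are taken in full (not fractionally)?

3

Order: D (168/4=42.00) > H (147/8=18.38) > C (174/17=10.24) > F (290/31=9.35) > G (94/11=8.55) > E (159/23=6.91) > B (214/32=6.69) > A (116/25=4.64)
Fill: take D (4 @ 168) → take H (8 @ 147) → take C (17 @ 174) → take 17/31 of F → 159.03; 46/46 used.
3 item(s) taken whole; one partial (take 17/31 of F).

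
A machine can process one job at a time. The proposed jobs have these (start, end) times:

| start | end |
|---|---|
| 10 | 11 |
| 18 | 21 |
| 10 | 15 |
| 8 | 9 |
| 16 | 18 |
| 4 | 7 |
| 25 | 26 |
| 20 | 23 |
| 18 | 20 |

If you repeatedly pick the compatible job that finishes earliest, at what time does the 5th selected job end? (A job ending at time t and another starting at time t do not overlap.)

Greedy by earliest finish: after sorting by end time, pick each interval compatible with the last pick.
Sorted by end: (4,7)  (8,9)  (10,11)  (10,15)  (16,18)  (18,20)  (18,21)  (20,23)  (25,26)
take (4,7); take (8,9); take (10,11); take (16,18); take (18,20); skip (18,21); take (20,23); take (25,26).
Selected: (4,7) (8,9) (10,11) (16,18) (18,20) (20,23) (25,26)

20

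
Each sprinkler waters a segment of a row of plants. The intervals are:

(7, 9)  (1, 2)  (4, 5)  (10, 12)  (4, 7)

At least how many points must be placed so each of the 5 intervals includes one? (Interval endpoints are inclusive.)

Sorted: [1,2] [4,5] [4,7] [7,9] [10,12]
{[1,2]} hit by 2; {[4,5],[4,7]} hit by 5; {[7,9]} hit by 9; {[10,12]} hit by 12.
Points: 2, 5, 9, 12 (4 total).

4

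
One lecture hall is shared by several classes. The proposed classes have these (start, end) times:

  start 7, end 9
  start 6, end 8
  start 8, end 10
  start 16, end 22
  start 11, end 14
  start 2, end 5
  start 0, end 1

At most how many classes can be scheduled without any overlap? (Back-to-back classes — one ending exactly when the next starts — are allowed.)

6

Greedy by earliest finish: after sorting by end time, pick each interval compatible with the last pick.
By end time: (0,1), (2,5), (6,8), (7,9), (8,10), (11,14), (16,22).
Pick (0,1); next start ≥ 1 → (2,5); next start ≥ 5 → (6,8); next start ≥ 8 → (8,10); next start ≥ 10 → (11,14); next start ≥ 14 → (16,22).
Selected 6 classes.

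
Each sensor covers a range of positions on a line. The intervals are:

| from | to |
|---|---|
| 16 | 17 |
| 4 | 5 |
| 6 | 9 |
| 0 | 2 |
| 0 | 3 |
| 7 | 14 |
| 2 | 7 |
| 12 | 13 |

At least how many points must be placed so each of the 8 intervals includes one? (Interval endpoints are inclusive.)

5

Sorted: [0,2] [0,3] [4,5] [2,7] [6,9] [12,13] [7,14] [16,17]
{[0,2],[0,3]} hit by 2; {[4,5],[2,7]} hit by 5; {[6,9]} hit by 9; {[12,13],[7,14]} hit by 13; {[16,17]} hit by 17.
Points: 2, 5, 9, 13, 17 (5 total).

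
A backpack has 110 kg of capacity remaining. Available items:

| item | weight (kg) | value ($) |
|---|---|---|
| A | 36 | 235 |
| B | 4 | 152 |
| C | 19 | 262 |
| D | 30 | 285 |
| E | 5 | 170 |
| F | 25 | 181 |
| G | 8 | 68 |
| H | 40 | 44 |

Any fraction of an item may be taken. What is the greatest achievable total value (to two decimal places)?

Sort by value per unit weight and fill in that order.
Order: B (152/4=38.00) > E (170/5=34.00) > C (262/19=13.79) > D (285/30=9.50) > G (68/8=8.50) > F (181/25=7.24) > A (235/36=6.53) > H (44/40=1.10)
Fill: take B (4 @ 152) → take E (5 @ 170) → take C (19 @ 262) → take D (30 @ 285) → take G (8 @ 68) → take F (25 @ 181) → take 19/36 of A → 124.03; 110/110 used.
Total value = 1242.03

1242.03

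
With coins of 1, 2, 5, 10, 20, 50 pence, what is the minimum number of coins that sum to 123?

5

123 = 2×50 + 1×20 + 1×2 + 1×1
Total coins = 2 + 1 + 1 + 1 = 5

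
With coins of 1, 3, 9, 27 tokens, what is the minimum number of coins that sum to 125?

125 = 4×27 + 1×9 + 2×3 + 2×1
Total coins = 4 + 1 + 2 + 2 = 9

9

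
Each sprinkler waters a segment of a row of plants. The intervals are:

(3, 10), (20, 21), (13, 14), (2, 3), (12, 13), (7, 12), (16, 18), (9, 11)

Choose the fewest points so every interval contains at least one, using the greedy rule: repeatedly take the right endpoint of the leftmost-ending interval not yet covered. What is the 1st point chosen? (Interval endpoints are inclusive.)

3

Sort by right endpoint; whenever an interval is uncovered, place a point at its right end.
By right end: [2,3]  [3,10]  [9,11]  [7,12]  [12,13]  [13,14]  [16,18]  [20,21]
[2,3] uncovered → point at 3; [9,11] uncovered → point at 11; [12,13] uncovered → point at 13; [16,18] uncovered → point at 18; [20,21] uncovered → point at 21.
Points: 3, 11, 13, 18, 21 (5 total).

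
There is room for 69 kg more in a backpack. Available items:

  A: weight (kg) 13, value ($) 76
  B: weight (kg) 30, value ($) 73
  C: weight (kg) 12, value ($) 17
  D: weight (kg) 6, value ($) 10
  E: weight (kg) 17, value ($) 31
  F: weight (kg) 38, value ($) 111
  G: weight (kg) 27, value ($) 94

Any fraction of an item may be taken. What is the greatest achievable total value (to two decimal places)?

254.71

Ratios (sorted): A 5.85, G 3.48, F 2.92, B 2.43, E 1.82, D 1.67, C 1.42
take A (13 @ 76); take G (27 @ 94); take 29/38 of F → 84.71. Capacity used 69/69.
Total value = 254.71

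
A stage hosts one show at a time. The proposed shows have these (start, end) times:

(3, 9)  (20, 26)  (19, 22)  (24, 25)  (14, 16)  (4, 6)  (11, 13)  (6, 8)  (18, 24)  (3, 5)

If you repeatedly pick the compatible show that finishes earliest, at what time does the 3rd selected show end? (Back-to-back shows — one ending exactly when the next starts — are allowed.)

Greedy by earliest finish: after sorting by end time, pick each interval compatible with the last pick.
Sorted by end: (3,5)  (4,6)  (6,8)  (3,9)  (11,13)  (14,16)  (19,22)  (18,24)  (24,25)  (20,26)
take (3,5); skip (4,6); take (6,8); skip (3,9); take (11,13); take (14,16); take (19,22); skip (18,24); take (24,25); skip (20,26).
Selected: (3,5) (6,8) (11,13) (14,16) (19,22) (24,25)

13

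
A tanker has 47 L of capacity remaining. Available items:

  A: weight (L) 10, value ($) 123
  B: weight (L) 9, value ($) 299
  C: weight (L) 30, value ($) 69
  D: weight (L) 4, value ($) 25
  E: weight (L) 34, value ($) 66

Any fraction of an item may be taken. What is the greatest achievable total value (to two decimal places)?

Ratios (sorted): B 33.22, A 12.30, D 6.25, C 2.30, E 1.94
take B (9 @ 299); take A (10 @ 123); take D (4 @ 25); take 24/30 of C → 55.20. Capacity used 47/47.
Total value = 502.20

502.20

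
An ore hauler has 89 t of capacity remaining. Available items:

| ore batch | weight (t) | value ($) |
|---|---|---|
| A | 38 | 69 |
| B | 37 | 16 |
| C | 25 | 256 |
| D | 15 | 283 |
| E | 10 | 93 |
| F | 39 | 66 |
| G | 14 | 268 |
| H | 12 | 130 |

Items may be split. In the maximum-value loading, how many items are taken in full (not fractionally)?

Order: G (268/14=19.14) > D (283/15=18.87) > H (130/12=10.83) > C (256/25=10.24) > E (93/10=9.30) > A (69/38=1.82) > F (66/39=1.69) > B (16/37=0.43)
Fill: take G (14 @ 268) → take D (15 @ 283) → take H (12 @ 130) → take C (25 @ 256) → take E (10 @ 93) → take 13/38 of A → 23.61; 89/89 used.
5 item(s) taken whole; one partial (take 13/38 of A).

5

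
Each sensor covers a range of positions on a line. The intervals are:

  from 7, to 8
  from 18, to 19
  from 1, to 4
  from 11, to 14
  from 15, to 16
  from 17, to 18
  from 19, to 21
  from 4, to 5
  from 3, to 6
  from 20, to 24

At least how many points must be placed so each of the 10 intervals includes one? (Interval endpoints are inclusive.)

Sort by right endpoint; whenever an interval is uncovered, place a point at its right end.
By right end: [1,4]  [4,5]  [3,6]  [7,8]  [11,14]  [15,16]  [17,18]  [18,19]  [19,21]  [20,24]
[1,4] uncovered → point at 4; [7,8] uncovered → point at 8; [11,14] uncovered → point at 14; [15,16] uncovered → point at 16; [17,18] uncovered → point at 18; [19,21] uncovered → point at 21.
Points: 4, 8, 14, 16, 18, 21 (6 total).

6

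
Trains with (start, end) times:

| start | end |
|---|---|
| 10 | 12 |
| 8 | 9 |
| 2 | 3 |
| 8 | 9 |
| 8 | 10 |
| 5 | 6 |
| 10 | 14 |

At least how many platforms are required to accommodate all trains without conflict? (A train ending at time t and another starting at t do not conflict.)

3

Events (time:±→running): 2:+→1 3:-→0 5:+→1 6:-→0 8:+→1 8:+→2 8:+→3 … peak 3.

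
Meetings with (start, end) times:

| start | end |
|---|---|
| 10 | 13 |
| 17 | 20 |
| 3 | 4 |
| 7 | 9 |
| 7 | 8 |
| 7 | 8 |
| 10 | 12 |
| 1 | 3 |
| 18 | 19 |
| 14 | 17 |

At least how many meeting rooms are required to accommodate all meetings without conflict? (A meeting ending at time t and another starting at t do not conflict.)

starts: [1, 3, 7, 7, 7, 10, 10, 14, 17, 18]
ends:   [3, 4, 8, 8, 9, 12, 13, 17, 19, 20]
s1→1 e3→0 s3→1 e4→0 s7→1 s7→2 s7→3  — peak 3.

3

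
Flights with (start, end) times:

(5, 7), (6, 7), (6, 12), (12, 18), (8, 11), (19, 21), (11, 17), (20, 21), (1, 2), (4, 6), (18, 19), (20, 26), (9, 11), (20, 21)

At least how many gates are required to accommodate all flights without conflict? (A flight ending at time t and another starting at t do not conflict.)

4

The answer is the maximum number of intervals overlapping at any instant.
Events (time:±→running): 1:+→1 2:-→0 4:+→1 5:+→2 6:-→1 6:+→2 6:+→3 7:-→2 7:-→1 8:+→2 9:+→3 11:-→2 11:-→1 11:+→2 12:-→1 12:+→2 17:-→1 18:-→0 18:+→1 19:-→0 19:+→1 20:+→2 20:+→3 20:+→4 … peak 4.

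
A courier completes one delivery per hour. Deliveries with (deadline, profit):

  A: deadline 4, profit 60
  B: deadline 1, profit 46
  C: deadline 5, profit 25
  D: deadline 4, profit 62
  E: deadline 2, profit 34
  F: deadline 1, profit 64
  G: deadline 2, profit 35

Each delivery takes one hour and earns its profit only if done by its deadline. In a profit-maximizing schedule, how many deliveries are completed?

Sort by profit descending; place each in the latest free slot ≤ its deadline.
By profit: F(d1,64), D(d4,62), A(d4,60), B(d1,46), G(d2,35), E(d2,34), C(d5,25)
F→slot 1; D→slot 4; A→slot 3; B skipped; G→slot 2; E skipped; C→slot 5.
5 of 7 scheduled.

5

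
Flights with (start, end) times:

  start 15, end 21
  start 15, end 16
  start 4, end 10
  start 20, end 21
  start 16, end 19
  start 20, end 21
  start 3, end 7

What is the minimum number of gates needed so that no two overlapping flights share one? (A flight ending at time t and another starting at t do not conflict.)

3

The answer is the maximum number of intervals overlapping at any instant.
Events (time:±→running): 3:+→1 4:+→2 7:-→1 10:-→0 15:+→1 15:+→2 16:-→1 16:+→2 19:-→1 20:+→2 20:+→3 … peak 3.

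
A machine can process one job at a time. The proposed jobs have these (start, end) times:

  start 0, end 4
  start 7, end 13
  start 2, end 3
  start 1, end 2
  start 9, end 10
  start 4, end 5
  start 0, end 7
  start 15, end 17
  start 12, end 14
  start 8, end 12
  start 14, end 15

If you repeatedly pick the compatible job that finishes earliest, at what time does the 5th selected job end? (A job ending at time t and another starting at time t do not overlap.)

14

Sort by end time and greedily take each interval whose start is ≥ the last chosen end.
By end time: (1,2), (2,3), (0,4), (4,5), (0,7), (9,10), (8,12), (7,13), (12,14), (14,15), (15,17).
Pick (1,2); next start ≥ 2 → (2,3); next start ≥ 3 → (4,5); next start ≥ 5 → (9,10); next start ≥ 10 → (12,14); next start ≥ 14 → (14,15); next start ≥ 15 → (15,17).
Selected: (1,2) (2,3) (4,5) (9,10) (12,14) (14,15) (15,17)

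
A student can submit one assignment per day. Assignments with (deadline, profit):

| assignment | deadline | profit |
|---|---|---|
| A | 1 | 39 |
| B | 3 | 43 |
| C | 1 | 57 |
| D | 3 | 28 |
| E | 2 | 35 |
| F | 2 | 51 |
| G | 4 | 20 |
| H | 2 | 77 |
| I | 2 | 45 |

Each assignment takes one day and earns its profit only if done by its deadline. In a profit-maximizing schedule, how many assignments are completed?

By profit: H(d2,77), C(d1,57), F(d2,51), I(d2,45), B(d3,43), A(d1,39), E(d2,35), D(d3,28), G(d4,20)
H→slot 2; C→slot 1; F skipped; I skipped; B→slot 3; A skipped; E skipped; D skipped; G→slot 4.
4 of 9 scheduled.

4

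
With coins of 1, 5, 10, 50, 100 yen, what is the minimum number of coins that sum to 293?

293 − 2×100→93 − 1×50→43 − 4×10→3 − 3×1→0
Total coins = 2 + 1 + 4 + 3 = 10

10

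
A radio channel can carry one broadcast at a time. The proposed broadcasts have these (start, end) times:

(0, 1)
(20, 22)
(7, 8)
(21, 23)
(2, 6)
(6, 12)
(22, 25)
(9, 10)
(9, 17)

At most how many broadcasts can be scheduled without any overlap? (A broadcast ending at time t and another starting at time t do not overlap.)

Order by finish time; keep every interval that doesn't clash with the previous kept one.
Sorted by end: (0,1)  (2,6)  (7,8)  (9,10)  (6,12)  (9,17)  (20,22)  (21,23)  (22,25)
take (0,1); take (2,6); take (7,8); take (9,10); skip (9,17); take (20,22); take (22,25).
Selected 6 broadcasts.

6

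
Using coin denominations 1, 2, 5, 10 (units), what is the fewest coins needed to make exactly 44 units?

Use the largest denomination that fits, subtract, and repeat.
44 − 4×10→4 − 2×2→0
Total coins = 4 + 2 = 6

6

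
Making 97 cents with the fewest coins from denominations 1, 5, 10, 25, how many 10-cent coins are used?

2

Greedy: take as many of the largest coin as possible, then repeat with the remainder.
97 = 3×25 + 2×10 + 2×1
Count of 10: 2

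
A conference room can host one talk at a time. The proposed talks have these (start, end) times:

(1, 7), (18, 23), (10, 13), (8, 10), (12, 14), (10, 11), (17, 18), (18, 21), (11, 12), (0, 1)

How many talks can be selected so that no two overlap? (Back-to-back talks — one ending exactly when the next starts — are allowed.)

8

Sorted by end: (0,1)  (1,7)  (8,10)  (10,11)  (11,12)  (10,13)  (12,14)  (17,18)  (18,21)  (18,23)
take (0,1); take (1,7); take (8,10); take (10,11); take (11,12); take (12,14); take (17,18); take (18,21).
Selected 8 talks.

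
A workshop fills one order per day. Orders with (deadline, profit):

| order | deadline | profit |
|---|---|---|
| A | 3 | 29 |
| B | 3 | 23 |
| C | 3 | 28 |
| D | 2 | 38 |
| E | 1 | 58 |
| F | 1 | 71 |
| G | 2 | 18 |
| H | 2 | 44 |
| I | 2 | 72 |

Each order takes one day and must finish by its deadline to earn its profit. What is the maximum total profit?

172

Profit order: I=72 F=71 E=58 H=44 D=38 A=29 C=28 B=23 G=18
Assign: I→slot 2, F→slot 1, E skipped, H skipped, D skipped, A→slot 3, C skipped, B skipped, G skipped.
Slots: [1:F] [2:I] [3:A]
Profit = 71 + 72 + 29 = 172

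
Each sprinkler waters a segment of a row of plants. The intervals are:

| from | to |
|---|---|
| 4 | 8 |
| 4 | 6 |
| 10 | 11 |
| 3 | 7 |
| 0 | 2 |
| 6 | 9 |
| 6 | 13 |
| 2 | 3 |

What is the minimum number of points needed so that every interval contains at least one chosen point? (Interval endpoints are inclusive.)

3

Sort by right endpoint; whenever an interval is uncovered, place a point at its right end.
Sorted: [0,2] [2,3] [4,6] [3,7] [4,8] [6,9] [10,11] [6,13]
{[0,2],[2,3]} hit by 2; {[4,6],[3,7],[4,8],[6,9]} hit by 6; {[10,11],[6,13]} hit by 11.
Points: 2, 6, 11 (3 total).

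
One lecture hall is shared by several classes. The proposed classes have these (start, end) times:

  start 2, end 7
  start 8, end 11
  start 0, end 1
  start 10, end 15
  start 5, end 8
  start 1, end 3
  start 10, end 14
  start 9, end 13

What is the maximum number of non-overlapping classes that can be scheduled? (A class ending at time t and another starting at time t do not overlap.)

By end time: (0,1), (1,3), (2,7), (5,8), (8,11), (9,13), (10,14), (10,15).
Pick (0,1); next start ≥ 1 → (1,3); next start ≥ 3 → (5,8); next start ≥ 8 → (8,11).
Selected 4 classes.

4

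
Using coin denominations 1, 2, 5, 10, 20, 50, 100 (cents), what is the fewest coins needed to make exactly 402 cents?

5

402 − 4×100→2 − 1×2→0
Total coins = 4 + 1 = 5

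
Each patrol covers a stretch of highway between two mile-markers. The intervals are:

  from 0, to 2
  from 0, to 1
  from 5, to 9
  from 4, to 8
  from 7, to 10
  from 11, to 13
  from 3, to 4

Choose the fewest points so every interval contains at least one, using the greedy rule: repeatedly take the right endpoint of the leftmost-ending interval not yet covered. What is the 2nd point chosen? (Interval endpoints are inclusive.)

4

Sort by right endpoint; whenever an interval is uncovered, place a point at its right end.
Sorted: [0,1] [0,2] [3,4] [4,8] [5,9] [7,10] [11,13]
{[0,1],[0,2]} hit by 1; {[3,4],[4,8]} hit by 4; {[5,9],[7,10]} hit by 9; {[11,13]} hit by 13.
Points: 1, 4, 9, 13 (4 total).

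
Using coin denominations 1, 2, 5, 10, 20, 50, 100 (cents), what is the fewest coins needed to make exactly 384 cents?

Greedy: take as many of the largest coin as possible, then repeat with the remainder.
384 − 3×100→84 − 1×50→34 − 1×20→14 − 1×10→4 − 2×2→0
Total coins = 3 + 1 + 1 + 1 + 2 = 8

8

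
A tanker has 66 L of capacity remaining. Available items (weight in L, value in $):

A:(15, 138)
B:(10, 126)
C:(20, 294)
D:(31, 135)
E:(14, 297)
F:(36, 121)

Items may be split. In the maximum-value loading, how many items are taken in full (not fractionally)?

Greedy by value/weight ratio, highest first.
Ratios (sorted): E 21.21, C 14.70, B 12.60, A 9.20, D 4.35, F 3.36
take E (14 @ 297); take C (20 @ 294); take B (10 @ 126); take A (15 @ 138); take 7/31 of D → 30.48. Capacity used 66/66.
4 item(s) taken whole; one partial (take 7/31 of D).

4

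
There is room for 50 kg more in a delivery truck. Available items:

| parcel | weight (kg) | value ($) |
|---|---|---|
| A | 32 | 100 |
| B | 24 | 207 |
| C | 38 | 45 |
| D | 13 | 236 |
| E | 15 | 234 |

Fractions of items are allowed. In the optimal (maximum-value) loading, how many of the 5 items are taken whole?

2

Greedy by value/weight ratio, highest first.
Ratios (sorted): D 18.15, E 15.60, B 8.62, A 3.12, C 1.18
take D (13 @ 236); take E (15 @ 234); take 22/24 of B → 189.75. Capacity used 50/50.
2 item(s) taken whole; one partial (take 22/24 of B).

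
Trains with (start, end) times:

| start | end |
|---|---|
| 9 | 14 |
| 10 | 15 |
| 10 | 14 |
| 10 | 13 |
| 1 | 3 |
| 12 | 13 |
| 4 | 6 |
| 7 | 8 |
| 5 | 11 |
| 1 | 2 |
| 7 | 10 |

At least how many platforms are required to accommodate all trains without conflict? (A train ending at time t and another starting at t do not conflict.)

The answer is the maximum number of intervals overlapping at any instant.
starts: [1, 1, 4, 5, 7, 7, 9, 10, 10, 10, 12]
ends:   [2, 3, 6, 8, 10, 11, 13, 13, 14, 14, 15]
s1→1 s1→2 e2→1 e3→0 s4→1 s5→2 e6→1 s7→2 s7→3 e8→2 s9→3 e10→2 s10→3 s10→4 s10→5  — peak 5.

5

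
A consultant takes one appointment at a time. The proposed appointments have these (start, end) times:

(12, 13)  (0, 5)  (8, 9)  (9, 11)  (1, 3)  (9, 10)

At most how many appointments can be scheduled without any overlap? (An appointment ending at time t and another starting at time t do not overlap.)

4

By end time: (1,3), (0,5), (8,9), (9,10), (9,11), (12,13).
Pick (1,3); next start ≥ 3 → (8,9); next start ≥ 9 → (9,10); next start ≥ 10 → (12,13).
Selected 4 appointments.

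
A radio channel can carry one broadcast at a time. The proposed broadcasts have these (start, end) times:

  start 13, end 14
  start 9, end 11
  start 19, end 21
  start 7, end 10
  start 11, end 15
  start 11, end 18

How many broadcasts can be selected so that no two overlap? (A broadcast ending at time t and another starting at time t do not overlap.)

3

Order by finish time; keep every interval that doesn't clash with the previous kept one.
Sorted by end: (7,10)  (9,11)  (13,14)  (11,15)  (11,18)  (19,21)
take (7,10); take (13,14); take (19,21).
Selected 3 broadcasts.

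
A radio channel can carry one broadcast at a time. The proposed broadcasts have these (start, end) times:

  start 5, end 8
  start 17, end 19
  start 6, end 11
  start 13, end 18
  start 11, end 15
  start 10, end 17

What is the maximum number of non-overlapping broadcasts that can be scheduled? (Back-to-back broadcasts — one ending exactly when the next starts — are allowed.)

3

Order by finish time; keep every interval that doesn't clash with the previous kept one.
By end time: (5,8), (6,11), (11,15), (10,17), (13,18), (17,19).
Pick (5,8); next start ≥ 8 → (11,15); next start ≥ 15 → (17,19).
Selected 3 broadcasts.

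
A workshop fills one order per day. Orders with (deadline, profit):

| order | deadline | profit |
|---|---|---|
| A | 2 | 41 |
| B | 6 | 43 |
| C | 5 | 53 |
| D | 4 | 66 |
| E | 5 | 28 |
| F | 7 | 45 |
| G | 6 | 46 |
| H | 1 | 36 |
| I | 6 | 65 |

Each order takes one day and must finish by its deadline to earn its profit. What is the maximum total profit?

359

By profit: D(d4,66), I(d6,65), C(d5,53), G(d6,46), F(d7,45), B(d6,43), A(d2,41), H(d1,36), E(d5,28)
D→slot 4; I→slot 6; C→slot 5; G→slot 3; F→slot 7; B→slot 2; A→slot 1; H skipped; E skipped.
Profit = 41 + 43 + 46 + 66 + 53 + 65 + 45 = 359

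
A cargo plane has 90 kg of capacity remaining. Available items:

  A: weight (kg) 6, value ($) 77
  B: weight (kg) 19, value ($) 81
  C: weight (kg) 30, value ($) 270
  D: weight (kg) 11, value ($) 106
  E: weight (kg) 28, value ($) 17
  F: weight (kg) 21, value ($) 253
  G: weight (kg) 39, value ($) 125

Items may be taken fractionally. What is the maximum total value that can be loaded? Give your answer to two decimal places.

796.62

Greedy by value/weight ratio, highest first.
Ratios (sorted): A 12.83, F 12.05, D 9.64, C 9.00, B 4.26, G 3.21, E 0.61
take A (6 @ 77); take F (21 @ 253); take D (11 @ 106); take C (30 @ 270); take B (19 @ 81); take 3/39 of G → 9.62. Capacity used 90/90.
Total value = 796.62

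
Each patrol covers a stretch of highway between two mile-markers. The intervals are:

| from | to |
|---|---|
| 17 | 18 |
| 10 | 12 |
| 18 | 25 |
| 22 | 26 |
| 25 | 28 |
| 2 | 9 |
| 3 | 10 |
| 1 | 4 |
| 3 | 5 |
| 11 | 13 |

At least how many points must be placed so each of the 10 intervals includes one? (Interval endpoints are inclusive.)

Process intervals by earliest right end; each time one isn't hit yet, stab at its right endpoint.
By right end: [1,4]  [3,5]  [2,9]  [3,10]  [10,12]  [11,13]  [17,18]  [18,25]  [22,26]  [25,28]
[1,4] uncovered → point at 4; [10,12] uncovered → point at 12; [17,18] uncovered → point at 18; [22,26] uncovered → point at 26.
Points: 4, 12, 18, 26 (4 total).

4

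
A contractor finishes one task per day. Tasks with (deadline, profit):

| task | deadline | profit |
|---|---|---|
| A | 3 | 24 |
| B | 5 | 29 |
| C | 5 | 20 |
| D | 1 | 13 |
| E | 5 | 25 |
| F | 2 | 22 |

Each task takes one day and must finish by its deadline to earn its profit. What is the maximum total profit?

Take jobs in profit order; each goes to the latest open slot no later than its deadline.
By profit: B(d5,29), E(d5,25), A(d3,24), F(d2,22), C(d5,20), D(d1,13)
B→slot 5; E→slot 4; A→slot 3; F→slot 2; C→slot 1; D skipped.
Profit = 20 + 22 + 24 + 25 + 29 = 120

120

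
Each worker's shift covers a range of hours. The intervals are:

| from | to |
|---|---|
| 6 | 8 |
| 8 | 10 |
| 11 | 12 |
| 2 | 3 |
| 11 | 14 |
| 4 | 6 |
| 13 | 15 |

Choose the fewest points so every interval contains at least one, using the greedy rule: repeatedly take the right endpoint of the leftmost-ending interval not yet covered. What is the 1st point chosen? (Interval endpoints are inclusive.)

By right end: [2,3]  [4,6]  [6,8]  [8,10]  [11,12]  [11,14]  [13,15]
[2,3] uncovered → point at 3; [4,6] uncovered → point at 6; [8,10] uncovered → point at 10; [11,12] uncovered → point at 12; [13,15] uncovered → point at 15.
Points: 3, 6, 10, 12, 15 (5 total).

3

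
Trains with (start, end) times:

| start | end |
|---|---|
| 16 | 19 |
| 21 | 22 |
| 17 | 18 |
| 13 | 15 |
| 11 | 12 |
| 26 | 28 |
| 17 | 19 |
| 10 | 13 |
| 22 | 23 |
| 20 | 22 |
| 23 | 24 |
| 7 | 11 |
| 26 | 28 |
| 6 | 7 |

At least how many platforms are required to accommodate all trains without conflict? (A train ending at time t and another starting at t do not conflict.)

3

The answer is the maximum number of intervals overlapping at any instant.
Events (time:±→running): 6:+→1 7:-→0 7:+→1 10:+→2 11:-→1 11:+→2 12:-→1 13:-→0 13:+→1 15:-→0 16:+→1 17:+→2 17:+→3 … peak 3.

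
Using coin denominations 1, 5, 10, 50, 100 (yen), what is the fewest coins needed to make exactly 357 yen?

7

357 − 3×100→57 − 1×50→7 − 1×5→2 − 2×1→0
Total coins = 3 + 1 + 1 + 2 = 7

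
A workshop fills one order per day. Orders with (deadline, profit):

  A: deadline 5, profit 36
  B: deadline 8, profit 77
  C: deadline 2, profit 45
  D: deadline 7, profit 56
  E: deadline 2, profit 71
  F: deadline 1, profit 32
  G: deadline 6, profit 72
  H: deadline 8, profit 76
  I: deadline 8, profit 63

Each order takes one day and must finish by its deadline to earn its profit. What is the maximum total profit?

496

Profit order: B=77 H=76 G=72 E=71 I=63 D=56 C=45 A=36 F=32
Assign: B→slot 8, H→slot 7, G→slot 6, E→slot 2, I→slot 5, D→slot 4, C→slot 1, A→slot 3, F skipped.
Slots: [1:C] [2:E] [3:A] [4:D] [5:I] [6:G] [7:H] [8:B]
Profit = 45 + 71 + 36 + 56 + 63 + 72 + 76 + 77 = 496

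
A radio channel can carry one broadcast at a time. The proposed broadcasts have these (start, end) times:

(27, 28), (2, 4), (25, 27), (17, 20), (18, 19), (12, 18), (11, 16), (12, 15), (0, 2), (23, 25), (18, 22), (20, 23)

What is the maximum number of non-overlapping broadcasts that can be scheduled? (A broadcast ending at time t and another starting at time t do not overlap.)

8

Sorted by end: (0,2)  (2,4)  (12,15)  (11,16)  (12,18)  (18,19)  (17,20)  (18,22)  (20,23)  (23,25)  (25,27)  (27,28)
take (0,2); take (2,4); take (12,15); take (18,19); skip (17,20); skip (18,22); take (20,23); take (23,25); take (25,27); take (27,28).
Selected 8 broadcasts.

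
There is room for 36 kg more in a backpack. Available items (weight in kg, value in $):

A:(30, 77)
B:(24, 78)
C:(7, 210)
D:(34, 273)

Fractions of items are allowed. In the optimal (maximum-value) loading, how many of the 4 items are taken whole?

1

Sort by value per unit weight and fill in that order.
Ratios (sorted): C 30.00, D 8.03, B 3.25, A 2.57
take C (7 @ 210); take 29/34 of D → 232.85. Capacity used 36/36.
1 item(s) taken whole; one partial (take 29/34 of D).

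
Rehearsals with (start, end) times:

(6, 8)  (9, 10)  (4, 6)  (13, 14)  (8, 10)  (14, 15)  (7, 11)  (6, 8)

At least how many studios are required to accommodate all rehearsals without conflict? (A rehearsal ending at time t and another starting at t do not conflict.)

3

starts: [4, 6, 6, 7, 8, 9, 13, 14]
ends:   [6, 8, 8, 10, 10, 11, 14, 15]
s4→1 e6→0 s6→1 s6→2 s7→3  — peak 3.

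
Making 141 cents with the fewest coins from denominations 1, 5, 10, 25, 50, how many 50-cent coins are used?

2

141 − 2×50→41 − 1×25→16 − 1×10→6 − 1×5→1 − 1×1→0
Count of 50: 2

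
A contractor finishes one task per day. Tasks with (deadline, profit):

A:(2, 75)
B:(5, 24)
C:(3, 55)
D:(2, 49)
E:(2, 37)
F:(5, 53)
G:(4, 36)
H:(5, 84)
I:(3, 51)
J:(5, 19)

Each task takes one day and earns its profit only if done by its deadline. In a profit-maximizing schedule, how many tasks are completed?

5

Profit order: H=84 A=75 C=55 F=53 I=51 D=49 E=37 G=36 B=24 J=19
Assign: H→slot 5, A→slot 2, C→slot 3, F→slot 4, I→slot 1, D skipped, E skipped, G skipped, B skipped, J skipped.
Slots: [1:I] [2:A] [3:C] [4:F] [5:H]
5 of 10 scheduled.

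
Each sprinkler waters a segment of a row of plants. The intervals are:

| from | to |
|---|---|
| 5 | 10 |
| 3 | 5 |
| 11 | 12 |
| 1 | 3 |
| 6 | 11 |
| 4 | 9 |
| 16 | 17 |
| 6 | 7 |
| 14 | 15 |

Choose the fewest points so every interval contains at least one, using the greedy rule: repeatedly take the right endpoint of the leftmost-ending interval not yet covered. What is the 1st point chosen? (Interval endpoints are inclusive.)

Sort by right endpoint; whenever an interval is uncovered, place a point at its right end.
Sorted: [1,3] [3,5] [6,7] [4,9] [5,10] [6,11] [11,12] [14,15] [16,17]
{[1,3],[3,5]} hit by 3; {[6,7],[4,9],[5,10],[6,11]} hit by 7; {[11,12]} hit by 12; {[14,15]} hit by 15; {[16,17]} hit by 17.
Points: 3, 7, 12, 15, 17 (5 total).

3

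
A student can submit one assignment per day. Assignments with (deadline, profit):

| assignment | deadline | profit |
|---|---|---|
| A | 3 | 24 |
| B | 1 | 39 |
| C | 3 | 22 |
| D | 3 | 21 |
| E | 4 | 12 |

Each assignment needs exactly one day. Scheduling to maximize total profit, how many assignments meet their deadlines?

Take jobs in profit order; each goes to the latest open slot no later than its deadline.
By profit: B(d1,39), A(d3,24), C(d3,22), D(d3,21), E(d4,12)
B→slot 1; A→slot 3; C→slot 2; D skipped; E→slot 4.
4 of 5 scheduled.

4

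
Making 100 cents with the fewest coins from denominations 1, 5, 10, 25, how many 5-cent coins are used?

Greedy: take as many of the largest coin as possible, then repeat with the remainder.
100 = 4×25
Count of 5: 0

0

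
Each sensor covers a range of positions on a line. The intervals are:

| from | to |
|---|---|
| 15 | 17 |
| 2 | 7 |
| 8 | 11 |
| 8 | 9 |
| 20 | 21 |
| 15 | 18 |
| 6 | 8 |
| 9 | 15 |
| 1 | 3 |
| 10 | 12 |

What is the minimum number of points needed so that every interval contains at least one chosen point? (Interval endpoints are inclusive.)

5

By right end: [1,3]  [2,7]  [6,8]  [8,9]  [8,11]  [10,12]  [9,15]  [15,17]  [15,18]  [20,21]
[1,3] uncovered → point at 3; [6,8] uncovered → point at 8; [10,12] uncovered → point at 12; [15,17] uncovered → point at 17; [20,21] uncovered → point at 21.
Points: 3, 8, 12, 17, 21 (5 total).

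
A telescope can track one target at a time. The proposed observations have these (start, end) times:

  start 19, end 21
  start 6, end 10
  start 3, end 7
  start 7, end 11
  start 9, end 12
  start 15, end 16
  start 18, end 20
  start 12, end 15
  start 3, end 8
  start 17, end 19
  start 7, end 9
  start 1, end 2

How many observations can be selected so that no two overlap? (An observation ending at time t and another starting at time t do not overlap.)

Sort by end time and greedily take each interval whose start is ≥ the last chosen end.
By end time: (1,2), (3,7), (3,8), (7,9), (6,10), (7,11), (9,12), (12,15), (15,16), (17,19), (18,20), (19,21).
Pick (1,2); next start ≥ 2 → (3,7); next start ≥ 7 → (7,9); next start ≥ 9 → (9,12); next start ≥ 12 → (12,15); next start ≥ 15 → (15,16); next start ≥ 16 → (17,19); next start ≥ 19 → (19,21).
Selected 8 observations.

8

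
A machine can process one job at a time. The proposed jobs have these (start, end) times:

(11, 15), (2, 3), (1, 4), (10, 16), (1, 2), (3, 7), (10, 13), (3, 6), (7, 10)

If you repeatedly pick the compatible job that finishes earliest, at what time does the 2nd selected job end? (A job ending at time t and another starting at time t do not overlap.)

3

Order by finish time; keep every interval that doesn't clash with the previous kept one.
Sorted by end: (1,2)  (2,3)  (1,4)  (3,6)  (3,7)  (7,10)  (10,13)  (11,15)  (10,16)
take (1,2); take (2,3); skip (1,4); take (3,6); take (7,10); take (10,13); skip (11,15); skip (10,16).
Selected: (1,2) (2,3) (3,6) (7,10) (10,13)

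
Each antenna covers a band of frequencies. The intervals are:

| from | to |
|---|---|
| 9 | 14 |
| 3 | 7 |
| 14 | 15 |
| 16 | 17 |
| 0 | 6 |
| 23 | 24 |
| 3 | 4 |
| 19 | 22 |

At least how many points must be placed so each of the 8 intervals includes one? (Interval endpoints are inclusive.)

Sort by right endpoint; whenever an interval is uncovered, place a point at its right end.
By right end: [3,4]  [0,6]  [3,7]  [9,14]  [14,15]  [16,17]  [19,22]  [23,24]
[3,4] uncovered → point at 4; [9,14] uncovered → point at 14; [16,17] uncovered → point at 17; [19,22] uncovered → point at 22; [23,24] uncovered → point at 24.
Points: 4, 14, 17, 22, 24 (5 total).

5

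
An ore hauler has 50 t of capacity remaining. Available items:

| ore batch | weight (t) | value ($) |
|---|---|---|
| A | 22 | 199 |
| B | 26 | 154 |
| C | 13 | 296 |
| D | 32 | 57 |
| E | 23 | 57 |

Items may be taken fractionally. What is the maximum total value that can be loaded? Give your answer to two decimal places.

Greedy by value/weight ratio, highest first.
Order: C (296/13=22.77) > A (199/22=9.05) > B (154/26=5.92) > E (57/23=2.48) > D (57/32=1.78)
Fill: take C (13 @ 296) → take A (22 @ 199) → take 15/26 of B → 88.85; 50/50 used.
Total value = 583.85

583.85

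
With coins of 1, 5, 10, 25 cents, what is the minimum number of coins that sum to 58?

Greedy: take as many of the largest coin as possible, then repeat with the remainder.
58 − 2×25→8 − 1×5→3 − 3×1→0
Total coins = 2 + 1 + 3 = 6

6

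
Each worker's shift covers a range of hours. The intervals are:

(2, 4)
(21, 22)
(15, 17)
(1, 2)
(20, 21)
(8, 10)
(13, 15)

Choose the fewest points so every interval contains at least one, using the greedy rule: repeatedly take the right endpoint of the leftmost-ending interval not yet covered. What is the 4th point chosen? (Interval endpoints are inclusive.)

Process intervals by earliest right end; each time one isn't hit yet, stab at its right endpoint.
By right end: [1,2]  [2,4]  [8,10]  [13,15]  [15,17]  [20,21]  [21,22]
[1,2] uncovered → point at 2; [8,10] uncovered → point at 10; [13,15] uncovered → point at 15; [20,21] uncovered → point at 21.
Points: 2, 10, 15, 21 (4 total).

21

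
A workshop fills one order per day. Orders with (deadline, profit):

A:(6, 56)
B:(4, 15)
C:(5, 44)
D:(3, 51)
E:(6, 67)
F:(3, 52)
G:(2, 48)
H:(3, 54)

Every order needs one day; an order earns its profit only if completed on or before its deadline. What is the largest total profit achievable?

By profit: E(d6,67), A(d6,56), H(d3,54), F(d3,52), D(d3,51), G(d2,48), C(d5,44), B(d4,15)
E→slot 6; A→slot 5; H→slot 3; F→slot 2; D→slot 1; G skipped; C→slot 4; B skipped.
Profit = 51 + 52 + 54 + 44 + 56 + 67 = 324

324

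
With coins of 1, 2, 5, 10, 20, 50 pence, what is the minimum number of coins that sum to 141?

Use the largest denomination that fits, subtract, and repeat.
141 − 2×50→41 − 2×20→1 − 1×1→0
Total coins = 2 + 2 + 1 = 5

5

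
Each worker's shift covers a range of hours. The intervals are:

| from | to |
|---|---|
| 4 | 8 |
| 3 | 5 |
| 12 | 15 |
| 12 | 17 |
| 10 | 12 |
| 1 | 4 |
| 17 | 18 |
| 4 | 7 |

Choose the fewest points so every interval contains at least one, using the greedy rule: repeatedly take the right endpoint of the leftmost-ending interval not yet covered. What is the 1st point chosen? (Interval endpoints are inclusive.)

Process intervals by earliest right end; each time one isn't hit yet, stab at its right endpoint.
By right end: [1,4]  [3,5]  [4,7]  [4,8]  [10,12]  [12,15]  [12,17]  [17,18]
[1,4] uncovered → point at 4; [10,12] uncovered → point at 12; [17,18] uncovered → point at 18.
Points: 4, 12, 18 (3 total).

4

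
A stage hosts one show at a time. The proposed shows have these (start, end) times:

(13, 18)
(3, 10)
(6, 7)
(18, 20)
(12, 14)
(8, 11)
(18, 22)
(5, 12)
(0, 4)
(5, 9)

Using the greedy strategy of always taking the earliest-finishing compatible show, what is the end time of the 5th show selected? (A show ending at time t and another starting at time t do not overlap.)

20

Sorted by end: (0,4)  (6,7)  (5,9)  (3,10)  (8,11)  (5,12)  (12,14)  (13,18)  (18,20)  (18,22)
take (0,4); take (6,7); skip (3,10); take (8,11); take (12,14); take (18,20).
Selected: (0,4) (6,7) (8,11) (12,14) (18,20)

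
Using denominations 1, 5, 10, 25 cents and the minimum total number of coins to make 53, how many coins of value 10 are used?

0

53 = 2×25 + 3×1
Count of 10: 0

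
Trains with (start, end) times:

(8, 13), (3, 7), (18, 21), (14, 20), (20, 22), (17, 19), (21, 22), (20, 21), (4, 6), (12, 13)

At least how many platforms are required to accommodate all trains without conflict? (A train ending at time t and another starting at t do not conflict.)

Count concurrent intervals with a sweep; the peak is the room count.
Events (time:±→running): 3:+→1 4:+→2 6:-→1 7:-→0 8:+→1 12:+→2 13:-→1 13:-→0 14:+→1 17:+→2 18:+→3 … peak 3.

3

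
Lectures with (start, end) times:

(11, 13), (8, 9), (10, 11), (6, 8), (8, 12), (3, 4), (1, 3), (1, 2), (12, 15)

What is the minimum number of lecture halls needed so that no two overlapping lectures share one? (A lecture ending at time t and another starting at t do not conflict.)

2

Events (time:±→running): 1:+→1 1:+→2 … peak 2.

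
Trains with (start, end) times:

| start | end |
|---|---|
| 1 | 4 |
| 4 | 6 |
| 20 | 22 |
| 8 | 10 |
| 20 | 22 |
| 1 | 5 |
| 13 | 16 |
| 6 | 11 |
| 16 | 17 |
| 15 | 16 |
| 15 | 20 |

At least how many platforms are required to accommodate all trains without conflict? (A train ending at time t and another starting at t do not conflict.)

Count concurrent intervals with a sweep; the peak is the room count.
Events (time:±→running): 1:+→1 1:+→2 4:-→1 4:+→2 5:-→1 6:-→0 6:+→1 8:+→2 10:-→1 11:-→0 13:+→1 15:+→2 15:+→3 … peak 3.

3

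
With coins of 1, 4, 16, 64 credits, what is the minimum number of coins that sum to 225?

6

Greedy: take as many of the largest coin as possible, then repeat with the remainder.
225 = 3×64 + 2×16 + 1×1
Total coins = 3 + 2 + 1 = 6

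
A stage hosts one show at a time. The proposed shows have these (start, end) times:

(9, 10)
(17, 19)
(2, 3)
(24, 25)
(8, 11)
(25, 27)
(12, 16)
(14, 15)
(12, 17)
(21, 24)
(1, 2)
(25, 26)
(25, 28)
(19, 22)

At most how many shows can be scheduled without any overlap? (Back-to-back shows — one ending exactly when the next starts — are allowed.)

Greedy by earliest finish: after sorting by end time, pick each interval compatible with the last pick.
Sorted by end: (1,2)  (2,3)  (9,10)  (8,11)  (14,15)  (12,16)  (12,17)  (17,19)  (19,22)  (21,24)  (24,25)  (25,26)  (25,27)  (25,28)
take (1,2); take (2,3); take (9,10); take (14,15); skip (12,17); take (17,19); take (19,22); take (24,25); take (25,26); skip (25,27).
Selected 8 shows.

8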